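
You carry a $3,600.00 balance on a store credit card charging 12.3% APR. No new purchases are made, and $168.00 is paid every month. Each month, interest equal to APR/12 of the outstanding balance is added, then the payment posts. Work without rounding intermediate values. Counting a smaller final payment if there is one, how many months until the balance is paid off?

25 payments

Monthly rate r = 12.3%/12 = 1.025% = 0.01025.
Recurrence: B ← B·(1+r) − $168.00.
Month 1: interest $36.90; balance after payment $3,468.90.
Month 2: interest $35.56; balance after payment $3,336.46.
Closed form: n = −ln(1 − rB₀/P)/ln(1+r) = −ln(0.78036)/ln(1.01025) ≈ 24.319, so the balance reaches zero during payment 25.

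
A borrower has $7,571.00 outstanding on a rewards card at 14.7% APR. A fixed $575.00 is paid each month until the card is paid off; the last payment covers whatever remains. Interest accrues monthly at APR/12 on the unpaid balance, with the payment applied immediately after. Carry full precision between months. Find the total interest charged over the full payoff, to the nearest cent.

Monthly rate r = 14.7%/12 = 1.225% = 0.01225.
Payoff takes n = ⌈−ln(1 − rB₀/P)/ln(1+r)⌉ = ⌈14.447⌉ = 15 payments; the last is $257.70.
Total paid = 14·$575.00 + $257.70 = $8,307.70.
Total interest = total paid − principal = $8,307.70 − $7,571.00 = $736.70.

$736.70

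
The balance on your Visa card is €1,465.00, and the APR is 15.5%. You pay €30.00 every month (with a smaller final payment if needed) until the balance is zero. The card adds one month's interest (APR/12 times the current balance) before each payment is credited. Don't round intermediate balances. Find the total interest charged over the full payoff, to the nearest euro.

€864

Monthly rate r = 15.5%/12 = 1.29167% = 0.0129167.
Payoff takes n = ⌈−ln(1 − rB₀/P)/ln(1+r)⌉ = ⌈77.631⌉ = 78 payments; the last is €18.99.
Total paid = 77·€30.00 + €18.99 = €2,328.99.
Total interest = total paid − principal = €2,328.99 − €1,465.00 = €863.99.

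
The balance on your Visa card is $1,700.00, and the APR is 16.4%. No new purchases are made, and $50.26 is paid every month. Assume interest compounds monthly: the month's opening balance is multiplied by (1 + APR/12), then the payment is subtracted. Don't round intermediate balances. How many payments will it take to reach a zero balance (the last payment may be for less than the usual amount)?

Monthly rate r = 16.4%/12 = 1.36667% = 0.0136667.
Recurrence: B ← B·(1+r) − $50.26.
Month 1: interest $23.23; balance after payment $1,672.97.
Month 2: interest $22.86; balance after payment $1,645.58.
Closed form: n = −ln(1 − rB₀/P)/ln(1+r) = −ln(0.53774)/ln(1.01367) ≈ 45.704, so the balance reaches zero during payment 46.

46 months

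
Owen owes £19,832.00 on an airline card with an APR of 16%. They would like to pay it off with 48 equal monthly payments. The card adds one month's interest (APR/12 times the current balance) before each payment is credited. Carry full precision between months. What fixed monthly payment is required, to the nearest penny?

£562.04

Monthly rate r = 16%/12 = 1.33333% = 0.0133333.
Level-payment amortization: P = B₀·r / (1 − (1+r)^(−n)) = 19832.00·0.0133333 / (1 − 1.01333^(−48)).
Denominator 1 − (1+r)^(−48) = 0.470472873.
P = 264.427 / 0.470472873 ≈ 562.04.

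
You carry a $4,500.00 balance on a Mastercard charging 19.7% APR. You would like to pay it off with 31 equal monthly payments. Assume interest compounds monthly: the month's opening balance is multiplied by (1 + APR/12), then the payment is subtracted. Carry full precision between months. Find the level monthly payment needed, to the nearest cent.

Monthly rate r = 19.7%/12 = 1.64167% = 0.0164167.
Level-payment amortization: P = B₀·r / (1 − (1+r)^(−n)) = 4500.00·0.0164167 / (1 − 1.01642^(−31)).
Denominator 1 − (1+r)^(−31) = 0.396364338.
P = 73.875 / 0.396364338 ≈ 186.38.

$186.38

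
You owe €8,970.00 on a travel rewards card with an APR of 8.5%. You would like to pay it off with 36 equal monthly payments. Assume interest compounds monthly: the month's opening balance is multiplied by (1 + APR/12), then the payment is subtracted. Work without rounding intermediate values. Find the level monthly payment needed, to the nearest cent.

€283.16

Monthly rate r = 8.5%/12 = 0.708333% = 0.00708333.
Level-payment amortization: P = B₀·r / (1 − (1+r)^(−n)) = 8970.00·0.00708333 / (1 − 1.00708^(−36)).
Denominator 1 − (1+r)^(−36) = 0.22438663.
P = 63.5375 / 0.22438663 ≈ 283.16.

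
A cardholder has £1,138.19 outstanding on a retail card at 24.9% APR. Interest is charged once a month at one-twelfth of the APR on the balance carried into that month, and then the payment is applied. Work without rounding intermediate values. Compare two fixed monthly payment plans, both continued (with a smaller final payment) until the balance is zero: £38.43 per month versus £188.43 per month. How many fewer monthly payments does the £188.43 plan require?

Monthly rate r = 24.9%/12 = 2.075% = 0.02075.
At £38.43/mo: n = ⌈−ln(1 − rB₀/P)/ln(1+r)⌉ = 47 payments (last £16.25); total interest = total paid − £1,138.19 = £645.84.
At £188.43/mo: 7 payments (last £98.58); total interest £90.97.
Payments saved = 47 − 7 = 40.

40 fewer payments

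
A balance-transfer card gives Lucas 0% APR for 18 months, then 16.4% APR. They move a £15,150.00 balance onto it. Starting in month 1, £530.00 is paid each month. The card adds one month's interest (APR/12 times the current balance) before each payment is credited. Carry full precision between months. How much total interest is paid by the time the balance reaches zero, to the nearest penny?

£491.92

Promo months 1–18 at r₀ = 0%/12 = 0; months 19+ at r₁ = 16.4%/12 = 0.0136667.
After month 18 (no interest yet): B = £15,150.00 − 18·£530.00 = £5,610.00.
Then at r₁ with £530.00/mo: n₂ = −ln(1 − r₁·B/P)/ln(1+r₁) ≈ 11.51 → 12 more payments.
Total paid = 29·£530.00 + £271.92 = £15,641.92; interest = £15,641.92 − £15,150.00 = £491.92.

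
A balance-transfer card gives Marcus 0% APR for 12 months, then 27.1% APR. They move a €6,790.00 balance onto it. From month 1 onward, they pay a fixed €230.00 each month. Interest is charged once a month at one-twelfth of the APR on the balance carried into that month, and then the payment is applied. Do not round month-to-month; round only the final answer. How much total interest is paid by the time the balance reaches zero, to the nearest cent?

Promo months 1–12 at r₀ = 0%/12 = 0; months 13+ at r₁ = 27.1%/12 = 0.0225833.
After month 12 (no interest yet): B = €6,790.00 − 12·€230.00 = €4,030.00.
Then at r₁ with €230.00/mo: n₂ = −ln(1 − r₁·B/P)/ln(1+r₁) ≈ 22.55 → 23 more payments.
Total paid = 34·€230.00 + €128.11 = €7,948.11; interest = €7,948.11 − €6,790.00 = €1,158.11.

€1,158.11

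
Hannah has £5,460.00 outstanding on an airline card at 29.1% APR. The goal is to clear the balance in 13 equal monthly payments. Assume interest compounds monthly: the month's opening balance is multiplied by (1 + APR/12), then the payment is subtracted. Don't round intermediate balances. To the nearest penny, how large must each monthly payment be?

Monthly rate r = 29.1%/12 = 2.425% = 0.02425.
Level-payment amortization: P = B₀·r / (1 − (1+r)^(−n)) = 5460.00·0.02425 / (1 − 1.02425^(−13)).
Denominator 1 − (1+r)^(−13) = 0.267643811.
P = 132.405 / 0.267643811 ≈ 494.71.

£494.71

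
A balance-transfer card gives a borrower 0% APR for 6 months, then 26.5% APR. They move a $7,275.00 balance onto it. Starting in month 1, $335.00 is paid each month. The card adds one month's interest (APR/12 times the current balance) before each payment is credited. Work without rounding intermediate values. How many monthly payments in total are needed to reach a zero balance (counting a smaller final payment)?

26 payments

Promo months 1–6 at r₀ = 0%/12 = 0; months 7+ at r₁ = 26.5%/12 = 0.0220833.
After month 6 (no interest yet): B = $7,275.00 − 6·$335.00 = $5,265.00.
Then at r₁ with $335.00/mo: n₂ = −ln(1 − r₁·B/P)/ln(1+r₁) ≈ 19.52 → 20 more payments.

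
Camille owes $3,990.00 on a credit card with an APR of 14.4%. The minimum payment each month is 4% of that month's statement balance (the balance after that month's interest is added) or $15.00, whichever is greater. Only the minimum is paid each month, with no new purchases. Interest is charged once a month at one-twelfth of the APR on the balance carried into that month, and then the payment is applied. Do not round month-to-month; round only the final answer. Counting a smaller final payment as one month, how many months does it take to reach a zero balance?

112 months

Monthly rate r = 14.4%/12 = 1.2% = 0.012.
While 4% of the post-interest balance exceeds $15.00, each month B ← (B·(1+r))·(1 − 0.04), i.e. B shrinks by the factor (1+r)·0.96 = 0.97152.
This holds for months 1–83. Entering month 84 the balance is $362.63; 4% of the post-interest balance is now below $15.00, so the flat $15.00 minimum applies from here.
From month 84 a fixed $15.00 at rate r clears $362.63 in 29 more payments. Total: 83 + 29 = 112 months.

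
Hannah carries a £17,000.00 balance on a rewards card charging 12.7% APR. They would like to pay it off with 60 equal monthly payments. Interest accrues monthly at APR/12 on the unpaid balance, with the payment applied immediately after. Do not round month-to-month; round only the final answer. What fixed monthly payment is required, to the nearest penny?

£384.20

Monthly rate r = 12.7%/12 = 1.05833% = 0.0105833.
Level-payment amortization: P = B₀·r / (1 − (1+r)^(−n)) = 17000.00·0.0105833 / (1 − 1.01058^(−60)).
Denominator 1 − (1+r)^(−60) = 0.46829333.
P = 179.917 / 0.46829333 ≈ 384.20.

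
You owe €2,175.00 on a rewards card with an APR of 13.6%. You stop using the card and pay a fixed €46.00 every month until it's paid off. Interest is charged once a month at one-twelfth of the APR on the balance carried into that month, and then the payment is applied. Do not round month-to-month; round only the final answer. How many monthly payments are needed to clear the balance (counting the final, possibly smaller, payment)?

69 months

Monthly rate r = 13.6%/12 = 1.13333% = 0.0113333.
Recurrence: B ← B·(1+r) − €46.00.
Month 1: interest €24.65; balance after payment €2,153.65.
Month 2: interest €24.41; balance after payment €2,132.06.
Closed form: n = −ln(1 − rB₀/P)/ln(1+r) = −ln(0.46413)/ln(1.01133) ≈ 68.112, so the balance reaches zero during payment 69.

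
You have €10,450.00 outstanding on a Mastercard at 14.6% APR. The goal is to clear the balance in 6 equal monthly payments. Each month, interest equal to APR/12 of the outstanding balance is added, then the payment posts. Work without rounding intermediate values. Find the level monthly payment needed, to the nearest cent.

€1,816.58

Monthly rate r = 14.6%/12 = 1.21667% = 0.0121667.
Level-payment amortization: P = B₀·r / (1 − (1+r)^(−n)) = 10450.00·0.0121667 / (1 − 1.01217^(−6)).
Denominator 1 − (1+r)^(−6) = 0.0699895777.
P = 127.142 / 0.0699895777 ≈ 1816.58.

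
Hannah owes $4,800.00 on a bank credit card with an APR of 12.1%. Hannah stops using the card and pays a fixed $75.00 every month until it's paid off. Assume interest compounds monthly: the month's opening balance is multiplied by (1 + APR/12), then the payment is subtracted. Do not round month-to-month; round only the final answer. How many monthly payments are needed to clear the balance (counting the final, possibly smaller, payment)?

104 payments

Monthly rate r = 12.1%/12 = 1.00833% = 0.0100833.
Recurrence: B ← B·(1+r) − $75.00.
Month 1: interest $48.40; balance after payment $4,773.40.
Month 2: interest $48.13; balance after payment $4,746.53.
Closed form: n = −ln(1 − rB₀/P)/ln(1+r) = −ln(0.35467)/ln(1.01008) ≈ 103.318, so the balance reaches zero during payment 104.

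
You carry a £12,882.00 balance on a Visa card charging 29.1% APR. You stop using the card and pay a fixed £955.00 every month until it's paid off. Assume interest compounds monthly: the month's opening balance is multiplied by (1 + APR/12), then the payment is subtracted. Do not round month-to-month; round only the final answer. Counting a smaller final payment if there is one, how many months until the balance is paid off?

Monthly rate r = 29.1%/12 = 2.425% = 0.02425.
Recurrence: B ← B·(1+r) − £955.00.
Month 1: interest £312.39; balance after payment £12,239.39.
Month 2: interest £296.81; balance after payment £11,581.19.
Closed form: n = −ln(1 − rB₀/P)/ln(1+r) = −ln(0.67289)/ln(1.02425) ≈ 16.534, so the balance reaches zero during payment 17.

17 payments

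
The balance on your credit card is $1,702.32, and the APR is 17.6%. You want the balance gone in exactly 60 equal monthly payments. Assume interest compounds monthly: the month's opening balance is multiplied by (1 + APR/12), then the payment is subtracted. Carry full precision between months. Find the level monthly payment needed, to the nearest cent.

$42.86

Monthly rate r = 17.6%/12 = 1.46667% = 0.0146667.
Level-payment amortization: P = B₀·r / (1 − (1+r)^(−n)) = 1702.32·0.0146667 / (1 − 1.01467^(−60)).
Denominator 1 − (1+r)^(−60) = 0.582557755.
P = 24.9674 / 0.582557755 ≈ 42.86.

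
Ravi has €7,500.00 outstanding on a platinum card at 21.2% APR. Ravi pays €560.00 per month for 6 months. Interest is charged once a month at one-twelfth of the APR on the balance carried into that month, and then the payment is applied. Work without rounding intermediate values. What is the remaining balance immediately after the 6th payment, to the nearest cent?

€4,819.01

Monthly rate r = 21.2%/12 = 1.76667% = 0.0176667.
Each month: B ← B·(1+r) − €560.00.
Month 1: interest €132.50; balance after payment €7,072.50.
Month 2: interest €124.95; balance after payment €6,637.45.
Month 3: interest €117.26; balance after payment €6,194.71.
Month 4: interest €109.44; balance after payment €5,744.15.
Month 5: interest €101.48; balance after payment €5,285.63.
Month 6: interest €93.38; balance after payment €4,819.01.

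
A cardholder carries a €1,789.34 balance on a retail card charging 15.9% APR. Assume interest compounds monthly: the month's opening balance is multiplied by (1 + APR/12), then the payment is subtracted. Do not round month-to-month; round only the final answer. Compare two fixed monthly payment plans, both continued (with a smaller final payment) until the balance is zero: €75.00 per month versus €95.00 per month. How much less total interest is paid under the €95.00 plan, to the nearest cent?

€92.86

Monthly rate r = 15.9%/12 = 1.325% = 0.01325.
At €75.00/mo: n = ⌈−ln(1 − rB₀/P)/ln(1+r)⌉ = 29 payments (last €65.04); total interest = total paid − €1,789.34 = €375.70.
At €95.00/mo: 22 payments (last €77.18); total interest €282.84.
Interest saved = €375.70 − €282.84 = €92.86.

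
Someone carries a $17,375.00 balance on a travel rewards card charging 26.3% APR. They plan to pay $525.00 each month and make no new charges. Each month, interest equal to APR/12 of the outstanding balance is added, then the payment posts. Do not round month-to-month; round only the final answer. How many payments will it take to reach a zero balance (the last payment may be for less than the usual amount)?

Monthly rate r = 26.3%/12 = 2.19167% = 0.0219167.
Recurrence: B ← B·(1+r) − $525.00.
Month 1: interest $380.80; balance after payment $17,230.80.
Month 2: interest $377.64; balance after payment $17,083.44.
Closed form: n = −ln(1 − rB₀/P)/ln(1+r) = −ln(0.27466)/ln(1.02192) ≈ 59.604, so the balance reaches zero during payment 60.

60 months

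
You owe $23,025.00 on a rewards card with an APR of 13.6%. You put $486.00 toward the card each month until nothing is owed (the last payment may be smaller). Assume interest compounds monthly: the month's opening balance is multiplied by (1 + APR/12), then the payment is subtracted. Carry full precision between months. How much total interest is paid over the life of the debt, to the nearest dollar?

$10,177

Monthly rate r = 13.6%/12 = 1.13333% = 0.0113333.
Payoff takes n = ⌈−ln(1 − rB₀/P)/ln(1+r)⌉ = ⌈68.315⌉ = 69 payments; the last is $153.85.
Total paid = 68·$486.00 + $153.85 = $33,201.85.
Total interest = total paid − principal = $33,201.85 − $23,025.00 = $10,176.85.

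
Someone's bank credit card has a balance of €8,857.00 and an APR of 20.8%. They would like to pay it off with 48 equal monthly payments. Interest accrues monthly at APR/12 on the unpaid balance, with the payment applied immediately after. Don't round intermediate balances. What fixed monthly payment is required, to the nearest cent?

Monthly rate r = 20.8%/12 = 1.73333% = 0.0173333.
Level-payment amortization: P = B₀·r / (1 − (1+r)^(−n)) = 8857.00·0.0173333 / (1 − 1.01733^(−48)).
Denominator 1 − (1+r)^(−48) = 0.561708729.
P = 153.521 / 0.561708729 ≈ 273.31.

€273.31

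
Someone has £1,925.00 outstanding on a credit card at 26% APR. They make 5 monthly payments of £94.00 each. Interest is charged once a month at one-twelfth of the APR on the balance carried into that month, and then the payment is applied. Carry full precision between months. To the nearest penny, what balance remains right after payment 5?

£1,651.96

Monthly rate r = 26%/12 = 2.16667% = 0.0216667.
Each month: B ← B·(1+r) − £94.00.
Month 1: interest £41.71; balance after payment £1,872.71.
Month 2: interest £40.58; balance after payment £1,819.28.
Month 3: interest £39.42; balance after payment £1,764.70.
Month 4: interest £38.24; balance after payment £1,708.94.
Month 5: interest £37.03; balance after payment £1,651.96.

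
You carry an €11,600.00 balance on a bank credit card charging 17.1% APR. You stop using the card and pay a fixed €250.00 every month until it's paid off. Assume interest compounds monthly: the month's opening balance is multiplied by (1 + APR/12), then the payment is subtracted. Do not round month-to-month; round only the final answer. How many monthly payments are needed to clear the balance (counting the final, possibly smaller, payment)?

77 months

Monthly rate r = 17.1%/12 = 1.425% = 0.01425.
Recurrence: B ← B·(1+r) − €250.00.
Month 1: interest €165.30; balance after payment €11,515.30.
Month 2: interest €164.09; balance after payment €11,429.39.
Closed form: n = −ln(1 − rB₀/P)/ln(1+r) = −ln(0.3388)/ln(1.01425) ≈ 76.494, so the balance reaches zero during payment 77.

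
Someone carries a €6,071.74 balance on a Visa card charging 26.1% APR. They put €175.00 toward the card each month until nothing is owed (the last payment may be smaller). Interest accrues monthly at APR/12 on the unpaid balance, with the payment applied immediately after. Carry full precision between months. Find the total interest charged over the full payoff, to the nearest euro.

€5,356

Monthly rate r = 26.1%/12 = 2.175% = 0.02175.
Payoff takes n = ⌈−ln(1 − rB₀/P)/ln(1+r)⌉ = ⌈65.297⌉ = 66 payments; the last is €52.41.
Total paid = 65·€175.00 + €52.41 = €11,427.41.
Total interest = total paid − principal = €11,427.41 − €6,071.74 = €5,355.67.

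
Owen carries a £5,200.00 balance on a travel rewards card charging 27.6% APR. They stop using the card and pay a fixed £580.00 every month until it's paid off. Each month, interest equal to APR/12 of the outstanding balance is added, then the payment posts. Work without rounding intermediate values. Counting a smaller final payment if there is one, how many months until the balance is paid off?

11 months

Monthly rate r = 27.6%/12 = 2.3% = 0.023.
Recurrence: B ← B·(1+r) − £580.00.
Month 1: interest £119.60; balance after payment £4,739.60.
Month 2: interest £109.01; balance after payment £4,268.61.
Closed form: n = −ln(1 − rB₀/P)/ln(1+r) = −ln(0.79379)/ln(1.023) ≈ 10.156, so the balance reaches zero during payment 11.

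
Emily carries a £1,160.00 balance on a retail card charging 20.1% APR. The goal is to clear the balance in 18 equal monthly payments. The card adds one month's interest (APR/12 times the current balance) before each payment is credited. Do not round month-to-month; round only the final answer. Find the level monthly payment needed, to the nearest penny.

£75.18

Monthly rate r = 20.1%/12 = 1.675% = 0.01675.
Level-payment amortization: P = B₀·r / (1 − (1+r)^(−n)) = 1160.00·0.01675 / (1 − 1.01675^(−18)).
Denominator 1 − (1+r)^(−18) = 0.258442655.
P = 19.43 / 0.258442655 ≈ 75.18.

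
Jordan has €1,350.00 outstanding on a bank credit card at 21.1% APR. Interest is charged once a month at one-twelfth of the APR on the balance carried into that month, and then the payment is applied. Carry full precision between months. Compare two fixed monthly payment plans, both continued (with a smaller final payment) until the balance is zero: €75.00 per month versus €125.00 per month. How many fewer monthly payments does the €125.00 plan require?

Monthly rate r = 21.1%/12 = 1.75833% = 0.0175833.
At €75.00/mo: n = ⌈−ln(1 − rB₀/P)/ln(1+r)⌉ = 22 payments (last €62.43); total interest = total paid − €1,350.00 = €287.43.
At €125.00/mo: 13 payments (last €10.35); total interest €160.35.
Payments saved = 22 − 13 = 9.

9 fewer payments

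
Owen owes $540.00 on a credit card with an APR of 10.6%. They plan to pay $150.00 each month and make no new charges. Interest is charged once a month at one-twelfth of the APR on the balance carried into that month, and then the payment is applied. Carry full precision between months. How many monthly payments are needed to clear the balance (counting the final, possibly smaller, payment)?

Monthly rate r = 10.6%/12 = 0.883333% = 0.00883333.
Recurrence: B ← B·(1+r) − $150.00.
Month 1: interest $4.77; balance after payment $394.77.
Month 2: interest $3.49; balance after payment $248.26.
Month 3: interest $2.19; balance after payment $100.45.
Month 4: interest $0.89; balance after payment $0.00.

4 months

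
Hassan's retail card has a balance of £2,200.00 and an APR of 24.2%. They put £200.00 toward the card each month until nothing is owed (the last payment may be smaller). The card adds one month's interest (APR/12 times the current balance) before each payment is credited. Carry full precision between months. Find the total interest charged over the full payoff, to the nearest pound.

£313

Monthly rate r = 24.2%/12 = 2.01667% = 0.0201667.
Payoff takes n = ⌈−ln(1 − rB₀/P)/ln(1+r)⌉ = ⌈12.562⌉ = 13 payments; the last is £112.91.
Total paid = 12·£200.00 + £112.91 = £2,512.91.
Total interest = total paid − principal = £2,512.91 − £2,200.00 = £312.91.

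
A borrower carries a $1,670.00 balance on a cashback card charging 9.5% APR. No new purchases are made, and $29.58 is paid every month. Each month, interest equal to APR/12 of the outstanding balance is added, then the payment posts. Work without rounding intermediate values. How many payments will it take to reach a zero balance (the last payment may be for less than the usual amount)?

Monthly rate r = 9.5%/12 = 0.791667% = 0.00791667.
Recurrence: B ← B·(1+r) − $29.58.
Month 1: interest $13.22; balance after payment $1,653.64.
Month 2: interest $13.09; balance after payment $1,637.15.
Closed form: n = −ln(1 − rB₀/P)/ln(1+r) = −ln(0.55305)/ln(1.00792) ≈ 75.114, so the balance reaches zero during payment 76.

76 payments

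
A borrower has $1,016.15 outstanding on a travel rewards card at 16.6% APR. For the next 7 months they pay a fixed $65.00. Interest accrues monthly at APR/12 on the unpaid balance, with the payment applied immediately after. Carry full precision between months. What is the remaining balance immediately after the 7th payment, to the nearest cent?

Monthly rate r = 16.6%/12 = 1.38333% = 0.0138333.
Each month: B ← B·(1+r) − $65.00.
Month 1: interest $14.06; balance after payment $965.21.
Month 2: interest $13.35; balance after payment $913.56.
Month 3: interest $12.64; balance after payment $861.20.
Month 4: interest $11.91; balance after payment $808.11.
Month 5: interest $11.18; balance after payment $754.29.
Month 6: interest $10.43; balance after payment $699.72.
Month 7: interest $9.68; balance after payment $644.40.

$644.40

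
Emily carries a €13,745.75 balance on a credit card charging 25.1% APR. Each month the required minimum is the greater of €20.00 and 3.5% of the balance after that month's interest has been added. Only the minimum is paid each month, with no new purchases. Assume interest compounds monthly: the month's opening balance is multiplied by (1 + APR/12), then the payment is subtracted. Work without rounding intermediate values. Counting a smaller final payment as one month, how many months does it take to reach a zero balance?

257 months

Monthly rate r = 25.1%/12 = 2.09167% = 0.0209167.
While 3.5% of the post-interest balance exceeds €20.00, each month B ← (B·(1+r))·(1 − 0.035), i.e. B shrinks by the factor (1+r)·0.965 = 0.98518.
This holds for months 1–215. Entering month 216 the balance is €555.21; 3.5% of the post-interest balance is now below €20.00, so the flat €20.00 minimum applies from here.
From month 216 a fixed €20.00 at rate r clears €555.21 in 42 more payments. Total: 215 + 42 = 257 months.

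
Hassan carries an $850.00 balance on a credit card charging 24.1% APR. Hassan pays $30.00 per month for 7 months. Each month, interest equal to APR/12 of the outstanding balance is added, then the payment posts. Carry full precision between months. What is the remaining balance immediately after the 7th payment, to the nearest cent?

Monthly rate r = 24.1%/12 = 2.00833% = 0.0200833.
Each month: B ← B·(1+r) − $30.00.
Month 1: interest $17.07; balance after payment $837.07.
Month 2: interest $16.81; balance after payment $823.88.
Month 3: interest $16.55; balance after payment $810.43.
Month 4: interest $16.28; balance after payment $796.70.
Month 5: interest $16.00; balance after payment $782.70.
Month 6: interest $15.72; balance after payment $768.42.
Month 7: interest $15.43; balance after payment $753.86.

$753.86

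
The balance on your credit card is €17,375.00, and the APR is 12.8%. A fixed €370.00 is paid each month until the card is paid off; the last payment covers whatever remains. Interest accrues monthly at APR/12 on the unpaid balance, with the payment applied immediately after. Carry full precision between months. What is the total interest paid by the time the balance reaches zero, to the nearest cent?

€6,859.93

Monthly rate r = 12.8%/12 = 1.06667% = 0.0106667.
Payoff takes n = ⌈−ln(1 − rB₀/P)/ln(1+r)⌉ = ⌈65.498⌉ = 66 payments; the last is €184.93.
Total paid = 65·€370.00 + €184.93 = €24,234.93.
Total interest = total paid − principal = €24,234.93 − €17,375.00 = €6,859.93.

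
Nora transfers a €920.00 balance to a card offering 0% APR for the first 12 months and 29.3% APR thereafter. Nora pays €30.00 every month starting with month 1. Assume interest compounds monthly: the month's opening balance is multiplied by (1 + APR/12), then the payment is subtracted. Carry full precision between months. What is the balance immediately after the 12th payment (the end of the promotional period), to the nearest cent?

Promo months 1–12 at r₀ = 0%/12 = 0; months 13+ at r₁ = 29.3%/12 = 0.0244167.
After month 12 (no interest yet): B = €920.00 − 12·€30.00 = €560.00.

€560.00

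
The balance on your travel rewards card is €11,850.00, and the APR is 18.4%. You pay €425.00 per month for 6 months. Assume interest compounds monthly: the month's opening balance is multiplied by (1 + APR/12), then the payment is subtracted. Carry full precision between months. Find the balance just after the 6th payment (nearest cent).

€10,333.08

Monthly rate r = 18.4%/12 = 1.53333% = 0.0153333.
Each month: B ← B·(1+r) − €425.00.
Month 1: interest €181.70; balance after payment €11,606.70.
Month 2: interest €177.97; balance after payment €11,359.67.
Month 3: interest €174.18; balance after payment €11,108.85.
Month 4: interest €170.34; balance after payment €10,854.19.
Month 5: interest €166.43; balance after payment €10,595.62.
Month 6: interest €162.47; balance after payment €10,333.08.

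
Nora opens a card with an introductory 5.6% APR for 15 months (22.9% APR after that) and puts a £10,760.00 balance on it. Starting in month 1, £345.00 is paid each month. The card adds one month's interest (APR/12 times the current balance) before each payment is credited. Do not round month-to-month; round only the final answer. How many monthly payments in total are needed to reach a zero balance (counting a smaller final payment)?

38 months

Promo months 1–15 at r₀ = 5.6%/12 = 0.00466667; months 16+ at r₁ = 22.9%/12 = 0.0190833.
After month 15: iterate B ← B·(1+r₀) − £345.00 for 15 months → £6,190.79.
Then at r₁ with £345.00/mo: n₂ = −ln(1 − r₁·B/P)/ln(1+r₁) ≈ 22.18 → 23 more payments.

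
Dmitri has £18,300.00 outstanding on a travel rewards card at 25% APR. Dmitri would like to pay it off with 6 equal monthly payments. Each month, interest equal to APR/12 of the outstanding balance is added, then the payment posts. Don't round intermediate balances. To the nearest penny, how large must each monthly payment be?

Monthly rate r = 25%/12 = 2.08333% = 0.0208333.
Level-payment amortization: P = B₀·r / (1 − (1+r)^(−n)) = 18300.00·0.0208333 / (1 − 1.02083^(−6)).
Denominator 1 − (1+r)^(−6) = 0.116368999.
P = 381.25 / 0.116368999 ≈ 3276.22.

£3,276.22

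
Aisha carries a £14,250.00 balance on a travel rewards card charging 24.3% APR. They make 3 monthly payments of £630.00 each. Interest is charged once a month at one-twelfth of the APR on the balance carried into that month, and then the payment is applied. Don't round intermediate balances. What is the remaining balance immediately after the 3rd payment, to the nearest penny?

£13,204.81

Monthly rate r = 24.3%/12 = 2.025% = 0.02025.
Each month: B ← B·(1+r) − £630.00.
Month 1: interest £288.56; balance after payment £13,908.56.
Month 2: interest £281.65; balance after payment £13,560.21.
Month 3: interest £274.59; balance after payment £13,204.81.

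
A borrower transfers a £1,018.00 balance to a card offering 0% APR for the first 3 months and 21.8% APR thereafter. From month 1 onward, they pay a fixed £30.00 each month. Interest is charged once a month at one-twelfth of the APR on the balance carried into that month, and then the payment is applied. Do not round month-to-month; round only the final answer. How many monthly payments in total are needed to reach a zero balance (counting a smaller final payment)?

49 months

Promo months 1–3 at r₀ = 0%/12 = 0; months 4+ at r₁ = 21.8%/12 = 0.0181667.
After month 3 (no interest yet): B = £1,018.00 − 3·£30.00 = £928.00.
Then at r₁ with £30.00/mo: n₂ = −ln(1 − r₁·B/P)/ln(1+r₁) ≈ 45.85 → 46 more payments.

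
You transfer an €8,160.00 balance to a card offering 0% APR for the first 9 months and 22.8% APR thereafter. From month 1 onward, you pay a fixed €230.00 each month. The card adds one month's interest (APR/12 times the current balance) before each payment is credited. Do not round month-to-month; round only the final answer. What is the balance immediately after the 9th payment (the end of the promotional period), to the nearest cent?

Promo months 1–9 at r₀ = 0%/12 = 0; months 10+ at r₁ = 22.8%/12 = 0.019.
After month 9 (no interest yet): B = €8,160.00 − 9·€230.00 = €6,090.00.

€6,090.00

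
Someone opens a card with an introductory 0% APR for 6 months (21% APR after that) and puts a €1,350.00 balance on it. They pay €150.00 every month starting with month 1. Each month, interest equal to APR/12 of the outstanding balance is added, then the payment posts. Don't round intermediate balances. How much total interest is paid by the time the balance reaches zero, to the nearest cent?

€16.40

Promo months 1–6 at r₀ = 0%/12 = 0; months 7+ at r₁ = 21%/12 = 0.0175.
After month 6 (no interest yet): B = €1,350.00 − 6·€150.00 = €450.00.
Then at r₁ with €150.00/mo: n₂ = −ln(1 − r₁·B/P)/ln(1+r₁) ≈ 3.11 → 4 more payments.
Total paid = 9·€150.00 + €16.40 = €1,366.40; interest = €1,366.40 − €1,350.00 = €16.40.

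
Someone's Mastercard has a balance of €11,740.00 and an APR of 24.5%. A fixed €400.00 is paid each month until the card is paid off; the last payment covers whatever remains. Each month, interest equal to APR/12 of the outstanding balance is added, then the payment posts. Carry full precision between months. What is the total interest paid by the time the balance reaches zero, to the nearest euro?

€6,357

Monthly rate r = 24.5%/12 = 2.04167% = 0.0204167.
Payoff takes n = ⌈−ln(1 − rB₀/P)/ln(1+r)⌉ = ⌈45.241⌉ = 46 payments; the last is €97.10.
Total paid = 45·€400.00 + €97.10 = €18,097.10.
Total interest = total paid − principal = €18,097.10 − €11,740.00 = €6,357.10.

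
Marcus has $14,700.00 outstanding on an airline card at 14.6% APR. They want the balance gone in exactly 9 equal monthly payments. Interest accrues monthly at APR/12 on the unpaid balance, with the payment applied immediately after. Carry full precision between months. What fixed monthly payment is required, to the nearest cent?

Monthly rate r = 14.6%/12 = 1.21667% = 0.0121667.
Level-payment amortization: P = B₀·r / (1 − (1+r)^(−n)) = 14700.00·0.0121667 / (1 − 1.01217^(−9)).
Denominator 1 − (1+r)^(−9) = 0.103125403.
P = 178.85 / 0.103125403 ≈ 1734.30.

$1,734.30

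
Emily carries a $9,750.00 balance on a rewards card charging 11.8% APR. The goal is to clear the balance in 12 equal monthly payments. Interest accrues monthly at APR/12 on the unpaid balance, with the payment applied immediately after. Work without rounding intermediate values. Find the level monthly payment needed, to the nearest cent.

Monthly rate r = 11.8%/12 = 0.983333% = 0.00983333.
Level-payment amortization: P = B₀·r / (1 − (1+r)^(−n)) = 9750.00·0.00983333 / (1 − 1.00983^(−12)).
Denominator 1 − (1+r)^(−12) = 0.110791563.
P = 95.875 / 0.110791563 ≈ 865.36.

$865.36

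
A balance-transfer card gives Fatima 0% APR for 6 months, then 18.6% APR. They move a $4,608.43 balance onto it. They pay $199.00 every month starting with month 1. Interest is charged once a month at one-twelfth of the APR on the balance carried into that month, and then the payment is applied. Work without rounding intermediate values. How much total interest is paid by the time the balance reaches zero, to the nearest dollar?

Promo months 1–6 at r₀ = 0%/12 = 0; months 7+ at r₁ = 18.6%/12 = 0.0155.
After month 6 (no interest yet): B = $4,608.43 − 6·$199.00 = $3,414.43.
Then at r₁ with $199.00/mo: n₂ = −ln(1 − r₁·B/P)/ln(1+r₁) ≈ 20.10 → 21 more payments.
Total paid = 26·$199.00 + $20.24 = $5,194.24; interest = $5,194.24 − $4,608.43 = $585.81.

$586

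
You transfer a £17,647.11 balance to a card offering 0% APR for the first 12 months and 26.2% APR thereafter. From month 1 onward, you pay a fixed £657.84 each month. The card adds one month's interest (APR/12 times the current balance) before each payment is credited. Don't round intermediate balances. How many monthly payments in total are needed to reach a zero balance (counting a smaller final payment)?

Promo months 1–12 at r₀ = 0%/12 = 0; months 13+ at r₁ = 26.2%/12 = 0.0218333.
After month 12 (no interest yet): B = £17,647.11 − 12·£657.84 = £9,753.03.
Then at r₁ with £657.84/mo: n₂ = −ln(1 − r₁·B/P)/ln(1+r₁) ≈ 18.11 → 19 more payments.

31 months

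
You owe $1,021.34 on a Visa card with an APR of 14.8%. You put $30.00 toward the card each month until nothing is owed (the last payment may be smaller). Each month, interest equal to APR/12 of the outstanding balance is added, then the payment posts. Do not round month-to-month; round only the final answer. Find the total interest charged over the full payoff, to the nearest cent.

$311.38

Monthly rate r = 14.8%/12 = 1.23333% = 0.0123333.
Payoff takes n = ⌈−ln(1 − rB₀/P)/ln(1+r)⌉ = ⌈44.423⌉ = 45 payments; the last is $12.72.
Total paid = 44·$30.00 + $12.72 = $1,332.72.
Total interest = total paid − principal = $1,332.72 − $1,021.34 = $311.38.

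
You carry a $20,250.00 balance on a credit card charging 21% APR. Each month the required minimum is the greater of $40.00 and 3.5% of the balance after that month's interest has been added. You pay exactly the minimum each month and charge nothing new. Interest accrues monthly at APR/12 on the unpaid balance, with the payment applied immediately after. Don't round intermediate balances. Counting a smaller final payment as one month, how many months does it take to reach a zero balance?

Monthly rate r = 21%/12 = 1.75% = 0.0175.
While 3.5% of the post-interest balance exceeds $40.00, each month B ← (B·(1+r))·(1 − 0.035), i.e. B shrinks by the factor (1+r)·0.965 = 0.98189.
This holds for months 1–159. Entering month 160 the balance is $1,107.24; 3.5% of the post-interest balance is now below $40.00, so the flat $40.00 minimum applies from here.
From month 160 a fixed $40.00 at rate r clears $1,107.24 in 39 more payments. Total: 159 + 39 = 198 months.

198 months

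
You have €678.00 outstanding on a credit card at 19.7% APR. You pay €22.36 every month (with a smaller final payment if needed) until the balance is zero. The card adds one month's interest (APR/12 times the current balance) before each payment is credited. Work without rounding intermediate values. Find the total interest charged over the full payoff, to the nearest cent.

Monthly rate r = 19.7%/12 = 1.64167% = 0.0164167.
Payoff takes n = ⌈−ln(1 − rB₀/P)/ln(1+r)⌉ = ⌈42.296⌉ = 43 payments; the last is €6.67.
Total paid = 42·€22.36 + €6.67 = €945.79.
Total interest = total paid − principal = €945.79 − €678.00 = €267.79.

€267.79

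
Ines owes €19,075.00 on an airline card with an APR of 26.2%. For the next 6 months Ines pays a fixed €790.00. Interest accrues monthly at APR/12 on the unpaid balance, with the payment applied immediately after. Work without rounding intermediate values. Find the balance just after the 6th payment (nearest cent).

€16,707.87

Monthly rate r = 26.2%/12 = 2.18333% = 0.0218333.
Each month: B ← B·(1+r) − €790.00.
Month 1: interest €416.47; balance after payment €18,701.47.
Month 2: interest €408.32; balance after payment €18,319.79.
Month 3: interest €399.98; balance after payment €17,929.77.
Month 4: interest €391.47; balance after payment €17,531.23.
Month 5: interest €382.77; balance after payment €17,124.00.
Month 6: interest €373.87; balance after payment €16,707.87.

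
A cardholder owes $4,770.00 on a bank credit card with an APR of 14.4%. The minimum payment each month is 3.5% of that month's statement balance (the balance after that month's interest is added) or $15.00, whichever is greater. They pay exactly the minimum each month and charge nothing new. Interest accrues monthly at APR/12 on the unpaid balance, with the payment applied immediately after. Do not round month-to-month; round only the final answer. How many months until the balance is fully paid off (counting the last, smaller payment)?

137 months

Monthly rate r = 14.4%/12 = 1.2% = 0.012.
While 3.5% of the post-interest balance exceeds $15.00, each month B ← (B·(1+r))·(1 − 0.035), i.e. B shrinks by the factor (1+r)·0.965 = 0.97658.
This holds for months 1–103. Entering month 104 the balance is $415.36; 3.5% of the post-interest balance is now below $15.00, so the flat $15.00 minimum applies from here.
From month 104 a fixed $15.00 at rate r clears $415.36 in 34 more payments. Total: 103 + 34 = 137 months.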